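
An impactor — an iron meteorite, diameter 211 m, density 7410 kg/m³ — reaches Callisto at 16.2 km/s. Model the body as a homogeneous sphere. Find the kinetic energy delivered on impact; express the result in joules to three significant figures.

E ≈ 4.78 × 10^18 J

v = 16200 m/s.
Mass m = (π/6) ρ d³ = (π/6) × 7410 × (211)³ = 3.645 × 10^10 kg
E = ½ m v² = 0.5 × 3.645 × 10^10 × (16200)² = 4.783 × 10^18 J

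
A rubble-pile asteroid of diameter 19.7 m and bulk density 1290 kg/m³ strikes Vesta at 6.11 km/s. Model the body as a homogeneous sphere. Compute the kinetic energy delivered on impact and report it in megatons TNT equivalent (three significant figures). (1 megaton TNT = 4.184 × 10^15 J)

v = 6110 m/s.
Mass m = (π/6) ρ d³ = (π/6) × 1290 × (19.7)³ = 5.164 × 10^6 kg
E = ½ m v² = 0.5 × 5.164 × 10^6 × (6110)² = 9.639 × 10^13 J
   = 9.639 × 10^13 / 4.184×10^15 = 0.02304 Mt

E ≈ 0.0230 Mt TNT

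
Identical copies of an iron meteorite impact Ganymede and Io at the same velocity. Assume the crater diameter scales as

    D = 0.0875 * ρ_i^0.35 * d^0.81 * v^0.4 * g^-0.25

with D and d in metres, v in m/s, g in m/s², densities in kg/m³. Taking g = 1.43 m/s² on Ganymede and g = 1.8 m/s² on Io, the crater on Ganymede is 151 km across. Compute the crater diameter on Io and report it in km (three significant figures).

All impactor-dependent factors cancel in the ratio, leaving D_Io/D_Ganymede = (g_Io/g_Ganymede)^-0.25.
(1.8/1.43)^-0.25 = 1.259^-0.25 = 0.9440
D_Io = 0.9440 × 151 km = 143 km

D ≈ 143 km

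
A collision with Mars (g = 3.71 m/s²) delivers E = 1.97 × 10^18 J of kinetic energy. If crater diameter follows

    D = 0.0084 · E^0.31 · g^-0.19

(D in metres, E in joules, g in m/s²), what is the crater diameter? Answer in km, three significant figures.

E^0.31 = (1.97 × 10^18)^0.31 = 4.691 × 10^5
g^-0.19 = 3.71^-0.19 = 0.7795
D = 0.0084 × 4.691 × 10^5 × 0.7795 = 3072 m
   = 3.072 km

D ≈ 3.07 km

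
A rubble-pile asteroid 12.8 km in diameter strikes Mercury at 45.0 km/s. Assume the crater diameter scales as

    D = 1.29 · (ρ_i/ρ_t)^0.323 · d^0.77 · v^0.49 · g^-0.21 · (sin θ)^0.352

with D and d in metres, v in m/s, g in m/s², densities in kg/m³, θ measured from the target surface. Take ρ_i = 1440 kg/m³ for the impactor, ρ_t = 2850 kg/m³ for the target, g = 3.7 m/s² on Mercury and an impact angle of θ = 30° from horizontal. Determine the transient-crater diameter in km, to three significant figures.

In SI units: d = 12800 m, v = 45000 m/s.
(ρ_i/ρ_t)^0.323 = (1440/2850)^0.323 = 0.8021
d^0.77 = 12800^0.77 = 1454
v^0.49 = 45000^0.49 = 190.6
g^-0.21 = 3.7^-0.21 = 0.7598
(sin 30°)^0.352 = 0.5000^0.352 = 0.7835
D = 1.29 × 0.8021 × 1454 × 190.6 × 0.7598 × 0.7835 = 1.707 × 10^5 m
   = 170.7 km

D ≈ 171 km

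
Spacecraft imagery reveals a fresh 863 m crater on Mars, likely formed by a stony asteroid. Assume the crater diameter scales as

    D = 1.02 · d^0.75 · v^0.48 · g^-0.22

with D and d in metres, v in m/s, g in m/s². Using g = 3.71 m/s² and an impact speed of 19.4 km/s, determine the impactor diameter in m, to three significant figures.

Rearranging for d: d = [D / (1.02 · 19400^0.48 · 3.71^-0.22)]^(1/0.75).
19400^0.48 = 114.3
3.71^-0.22 = 0.7494
Denominator = 1.02 × 114.3 × 0.7494 = 87.37
D / 87.37 = 863 / 87.37 = 9.878
d = 9.878^(1/0.75) = 9.878^1.3333 = 21.19 m

d ≈ 21.2 m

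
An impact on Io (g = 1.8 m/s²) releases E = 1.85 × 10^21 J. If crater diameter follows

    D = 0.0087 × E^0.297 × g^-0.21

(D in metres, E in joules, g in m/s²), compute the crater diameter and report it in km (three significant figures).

E^0.297 = (1.85 × 10^21)^0.297 = 2.072 × 10^6
g^-0.21 = 1.8^-0.21 = 0.8839
D = 0.0087 × 2.072 × 10^6 × 0.8839 = 15934 m
   = 15.93 km

D ≈ 15.9 km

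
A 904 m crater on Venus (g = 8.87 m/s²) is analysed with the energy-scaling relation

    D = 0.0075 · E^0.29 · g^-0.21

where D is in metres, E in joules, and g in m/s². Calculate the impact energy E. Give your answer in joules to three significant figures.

E ≈ 1.61 × 10^18 J

Rearranging: E = [D / (0.0075 · g^-0.21)]^(1/0.29).
g^-0.21 = 8.87^-0.21 = 0.6323
D / (0.0075 × 0.6323) = 904 / (4.742 × 10^-3) = 1.906 × 10^5
E = (1.906 × 10^5)^3.4483 = 1.612 × 10^18 J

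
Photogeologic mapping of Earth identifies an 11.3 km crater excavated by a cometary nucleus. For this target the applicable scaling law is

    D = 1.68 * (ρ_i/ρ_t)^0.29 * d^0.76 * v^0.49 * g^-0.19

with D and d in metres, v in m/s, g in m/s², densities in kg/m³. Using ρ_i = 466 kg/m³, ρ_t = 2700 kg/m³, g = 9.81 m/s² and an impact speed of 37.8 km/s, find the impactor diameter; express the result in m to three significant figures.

d ≈ 421 m

Rearranging for d: d = [D / (1.68 · (466/2700)^0.29 · 37800^0.49 · 9.81^-0.19)]^(1/0.76).
D = 11300 m.
(466/2700)^0.29 = 0.6008
37800^0.49 = 175.0
9.81^-0.19 = 0.6480
Denominator = 1.68 × 0.6008 × 175.0 × 0.6480 = 114.5
D / 114.5 = 11300 / 114.5 = 98.69
d = 98.69^(1/0.76) = 98.69^1.3158 = 420.8 m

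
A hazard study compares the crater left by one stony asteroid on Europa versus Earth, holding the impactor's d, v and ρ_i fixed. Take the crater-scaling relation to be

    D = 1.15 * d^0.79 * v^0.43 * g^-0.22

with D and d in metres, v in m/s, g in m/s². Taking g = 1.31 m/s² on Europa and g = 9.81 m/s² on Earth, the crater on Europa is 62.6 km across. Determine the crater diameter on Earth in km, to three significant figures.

All impactor-dependent factors cancel in the ratio, leaving D_Earth/D_Europa = (g_Earth/g_Europa)^-0.22.
(9.81/1.31)^-0.22 = 7.489^-0.22 = 0.6421
D_Earth = 0.6421 × 62.6 km = 40.2 km

D ≈ 40.2 km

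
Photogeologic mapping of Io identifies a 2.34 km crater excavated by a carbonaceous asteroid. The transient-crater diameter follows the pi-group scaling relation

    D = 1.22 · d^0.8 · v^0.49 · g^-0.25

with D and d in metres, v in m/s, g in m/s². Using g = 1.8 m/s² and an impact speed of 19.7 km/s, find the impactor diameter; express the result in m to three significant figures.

Rearranging for d: d = [D / (1.22 · 19700^0.49 · 1.8^-0.25)]^(1/0.8).
D = 2340 m.
19700^0.49 = 127.1
1.8^-0.25 = 0.8633
Denominator = 1.22 × 127.1 × 0.8633 = 133.9
D / 133.9 = 2340 / 133.9 = 17.48
d = 17.48^(1/0.8) = 17.48^1.25 = 35.74 m

d ≈ 35.7 m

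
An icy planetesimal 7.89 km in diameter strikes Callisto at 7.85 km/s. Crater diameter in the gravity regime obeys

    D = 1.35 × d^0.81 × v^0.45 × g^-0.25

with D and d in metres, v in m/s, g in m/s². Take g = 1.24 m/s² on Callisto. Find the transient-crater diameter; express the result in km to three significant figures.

D ≈ 104 km

In SI units: d = 7890 m, v = 7850 m/s.
d^0.81 = 7890^0.81 = 1434
v^0.45 = 7850^0.45 = 56.58
g^-0.25 = 1.24^-0.25 = 0.9476
D = 1.35 × 1434 × 56.58 × 0.9476 = 1.038 × 10^5 m
   = 103.8 km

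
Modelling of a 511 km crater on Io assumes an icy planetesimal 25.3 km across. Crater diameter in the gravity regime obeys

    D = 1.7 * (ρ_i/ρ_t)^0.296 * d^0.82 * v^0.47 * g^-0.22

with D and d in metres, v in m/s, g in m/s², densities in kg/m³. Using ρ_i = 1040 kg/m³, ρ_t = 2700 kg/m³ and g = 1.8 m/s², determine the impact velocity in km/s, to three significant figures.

Rearranging for v: v = [D / (1.7 · (1040/2700)^0.296 · 25300^0.82 · 1.8^-0.22)]^(1/0.47).
D = 511000 m.
(1040/2700)^0.296 = 0.7540
25300^0.82 = 4079
1.8^-0.22 = 0.8787
Denominator = 1.7 × 0.7540 × 4079 × 0.8787 = 4594
D / 4594 = 511000 / 4594 = 111.2
v = 111.2^(1/0.47) = 111.2^2.1277 = 22568 m/s

v ≈ 22.6 km/s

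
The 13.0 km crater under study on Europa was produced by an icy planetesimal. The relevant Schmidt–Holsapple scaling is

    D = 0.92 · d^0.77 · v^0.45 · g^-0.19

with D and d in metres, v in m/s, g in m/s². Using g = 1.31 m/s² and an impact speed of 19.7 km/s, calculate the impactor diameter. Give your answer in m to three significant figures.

d ≈ 811 m

Rearranging for d: d = [D / (0.92 · 19700^0.45 · 1.31^-0.19)]^(1/0.77).
D = 13000 m.
19700^0.45 = 85.61
1.31^-0.19 = 0.9500
Denominator = 0.92 × 85.61 × 0.9500 = 74.82
D / 74.82 = 13000 / 74.82 = 173.8
d = 173.8^(1/0.77) = 173.8^1.2987 = 811.2 m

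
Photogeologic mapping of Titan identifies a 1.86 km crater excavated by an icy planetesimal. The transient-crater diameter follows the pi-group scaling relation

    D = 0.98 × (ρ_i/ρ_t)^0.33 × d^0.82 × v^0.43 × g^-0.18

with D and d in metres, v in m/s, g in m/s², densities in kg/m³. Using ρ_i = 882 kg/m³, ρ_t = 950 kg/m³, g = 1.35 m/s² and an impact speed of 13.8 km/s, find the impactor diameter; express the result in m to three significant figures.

Rearranging for d: d = [D / (0.98 · (882/950)^0.33 · 13800^0.43 · 1.35^-0.18)]^(1/0.82).
D = 1860 m.
(882/950)^0.33 = 0.9758
13800^0.43 = 60.28
1.35^-0.18 = 0.9474
Denominator = 0.98 × 0.9758 × 60.28 × 0.9474 = 54.61
D / 54.61 = 1860 / 54.61 = 34.06
d = 34.06^(1/0.82) = 34.06^1.2195 = 73.89 m

d ≈ 73.9 m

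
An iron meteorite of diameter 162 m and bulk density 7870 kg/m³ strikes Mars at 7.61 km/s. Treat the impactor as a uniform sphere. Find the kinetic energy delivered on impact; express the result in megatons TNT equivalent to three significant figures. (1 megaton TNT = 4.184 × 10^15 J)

E ≈ 121 Mt TNT

v = 7610 m/s.
Mass m = (π/6) ρ d³ = (π/6) × 7870 × (162)³ = 1.752 × 10^10 kg
E = ½ m v² = 0.5 × 1.752 × 10^10 × (7610)² = 5.073 × 10^17 J
   = 5.073 × 10^17 / 4.184×10^15 = 121.2 Mt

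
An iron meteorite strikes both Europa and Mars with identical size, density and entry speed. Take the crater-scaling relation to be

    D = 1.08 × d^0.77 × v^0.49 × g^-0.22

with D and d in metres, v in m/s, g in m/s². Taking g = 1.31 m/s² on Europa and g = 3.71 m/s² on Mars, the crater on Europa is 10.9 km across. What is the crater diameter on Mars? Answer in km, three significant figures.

D ≈ 8.67 km

All impactor-dependent factors cancel in the ratio, leaving D_Mars/D_Europa = (g_Mars/g_Europa)^-0.22.
(3.71/1.31)^-0.22 = 2.832^-0.22 = 0.7953
D_Mars = 0.7953 × 10.9 km = 8.67 km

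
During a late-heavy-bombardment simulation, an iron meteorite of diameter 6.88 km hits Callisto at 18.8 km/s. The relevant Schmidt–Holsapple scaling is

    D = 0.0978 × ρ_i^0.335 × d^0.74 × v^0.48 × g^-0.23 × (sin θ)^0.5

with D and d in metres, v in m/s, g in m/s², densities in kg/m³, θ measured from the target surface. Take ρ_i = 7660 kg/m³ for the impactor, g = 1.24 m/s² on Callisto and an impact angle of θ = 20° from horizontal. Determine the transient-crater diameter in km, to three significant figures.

In SI units: d = 6880 m, v = 18800 m/s.
ρ_i^0.335 = 7660^0.335 = 20.01
d^0.74 = 6880^0.74 = 691.5
v^0.48 = 18800^0.48 = 112.6
g^-0.23 = 1.24^-0.23 = 0.9517
(sin 20°)^0.5 = 0.3420^0.5 = 0.5848
D = 0.0978 × 20.01 × 691.5 × 112.6 × 0.9517 × 0.5848 = 84805 m
   = 84.81 km

D ≈ 84.8 km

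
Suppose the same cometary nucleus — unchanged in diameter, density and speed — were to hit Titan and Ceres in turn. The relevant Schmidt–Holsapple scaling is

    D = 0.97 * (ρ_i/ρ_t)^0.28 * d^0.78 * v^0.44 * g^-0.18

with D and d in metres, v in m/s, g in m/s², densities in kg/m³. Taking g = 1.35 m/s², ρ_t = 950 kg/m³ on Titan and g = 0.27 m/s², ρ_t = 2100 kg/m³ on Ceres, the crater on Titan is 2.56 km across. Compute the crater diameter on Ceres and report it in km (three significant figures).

D ≈ 2.74 km

The impactor-only factors (d, v, ρ_i) cancel in the ratio, leaving D_Ceres/D_Titan = (g_Ceres/g_Titan)^-0.18 · (ρ_t,Titan/ρ_t,Ceres)^0.28.
(0.27/1.35)^-0.18 = 0.2000^-0.18 = 1.336
(950/2100)^0.28 = 0.4524^0.28 = 0.8008
Ratio = 1.336 × 0.8008 = 1.070
D_Ceres = 1.070 × 2.56 km = 2.74 km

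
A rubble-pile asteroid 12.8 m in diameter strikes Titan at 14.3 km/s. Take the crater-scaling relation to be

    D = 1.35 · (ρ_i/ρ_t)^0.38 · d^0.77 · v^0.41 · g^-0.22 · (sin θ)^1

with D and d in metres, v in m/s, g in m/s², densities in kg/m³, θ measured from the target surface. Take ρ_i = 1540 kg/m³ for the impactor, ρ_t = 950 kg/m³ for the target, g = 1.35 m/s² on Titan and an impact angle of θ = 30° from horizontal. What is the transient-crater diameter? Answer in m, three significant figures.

D ≈ 273 m

In SI units: v = 14300 m/s.
(ρ_i/ρ_t)^0.38 = (1540/950)^0.38 = 1.201
d^0.77 = 12.8^0.77 = 7.121
v^0.41 = 14300^0.41 = 50.55
g^-0.22 = 1.35^-0.22 = 0.9361
(sin 30°)^1 = 0.5000^1 = 0.5000
D = 1.35 × 1.201 × 7.121 × 50.55 × 0.9361 × 0.5000 = 273.2 m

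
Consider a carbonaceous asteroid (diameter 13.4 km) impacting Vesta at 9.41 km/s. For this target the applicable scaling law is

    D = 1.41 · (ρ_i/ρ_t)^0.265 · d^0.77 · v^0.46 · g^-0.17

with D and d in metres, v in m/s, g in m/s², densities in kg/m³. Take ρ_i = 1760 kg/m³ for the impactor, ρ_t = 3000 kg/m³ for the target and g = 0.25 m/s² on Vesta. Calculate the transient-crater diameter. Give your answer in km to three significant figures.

In SI units: d = 13400 m, v = 9410 m/s.
(ρ_i/ρ_t)^0.265 = (1760/3000)^0.265 = 0.8682
d^0.77 = 13400^0.77 = 1506
v^0.46 = 9410^0.46 = 67.27
g^-0.17 = 0.25^-0.17 = 1.266
D = 1.41 × 0.8682 × 1506 × 67.27 × 1.266 = 1.570 × 10^5 m
   = 157.0 km

D ≈ 157 km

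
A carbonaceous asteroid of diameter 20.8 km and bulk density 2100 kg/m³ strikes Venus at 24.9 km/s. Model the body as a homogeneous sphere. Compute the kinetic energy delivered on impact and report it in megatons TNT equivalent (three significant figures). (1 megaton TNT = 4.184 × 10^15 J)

d = 20800 m; v = 24900 m/s.
Mass m = (π/6) ρ d³ = (π/6) × 2100 × (20800)³ = 9.895 × 10^15 kg
E = ½ m v² = 0.5 × 9.895 × 10^15 × (24900)² = 3.067 × 10^24 J
   = 3.067 × 10^24 / 4.184×10^15 = 7.330 × 10^8 Mt

E ≈ 7.33 × 10^8 Mt TNT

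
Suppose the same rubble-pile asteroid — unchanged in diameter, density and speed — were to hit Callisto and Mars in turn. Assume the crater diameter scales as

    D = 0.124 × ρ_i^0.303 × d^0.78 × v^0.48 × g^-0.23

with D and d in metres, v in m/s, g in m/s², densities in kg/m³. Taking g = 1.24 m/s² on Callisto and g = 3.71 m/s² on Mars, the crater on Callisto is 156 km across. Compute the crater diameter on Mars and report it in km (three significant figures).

All impactor-dependent factors cancel in the ratio, leaving D_Mars/D_Callisto = (g_Mars/g_Callisto)^-0.23.
(3.71/1.24)^-0.23 = 2.992^-0.23 = 0.7772
D_Mars = 0.7772 × 156 km = 121 km

D ≈ 121 km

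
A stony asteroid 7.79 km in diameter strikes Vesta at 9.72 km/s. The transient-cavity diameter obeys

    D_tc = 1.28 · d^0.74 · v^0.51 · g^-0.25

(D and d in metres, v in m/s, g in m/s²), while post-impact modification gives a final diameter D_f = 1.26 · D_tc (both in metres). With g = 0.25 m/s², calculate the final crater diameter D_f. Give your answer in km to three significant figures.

D_f ≈ 187 km

In SI: d = 7790 m, v = 9720 m/s.
d^0.74 = 7790^0.74 = 758.1
v^0.51 = 9720^0.51 = 108.1
g^-0.25 = 0.25^-0.25 = 1.414
D_tc = 1.28 × 758.1 × 108.1 × 1.414 = 1.483 × 10^5 m
D_f = 1.26 × 1.483 × 10^5 = 1.869 × 10^5 m
     = 186.9 km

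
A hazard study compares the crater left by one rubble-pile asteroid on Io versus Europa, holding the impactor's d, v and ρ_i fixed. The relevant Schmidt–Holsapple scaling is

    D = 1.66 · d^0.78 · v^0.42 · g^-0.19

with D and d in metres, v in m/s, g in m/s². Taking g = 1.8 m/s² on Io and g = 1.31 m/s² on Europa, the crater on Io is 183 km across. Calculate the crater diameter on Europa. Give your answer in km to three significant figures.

All impactor-dependent factors cancel in the ratio, leaving D_Europa/D_Io = (g_Europa/g_Io)^-0.19.
(1.31/1.8)^-0.19 = 0.7278^-0.19 = 1.062
D_Europa = 1.062 × 183 km = 194 km

D ≈ 194 km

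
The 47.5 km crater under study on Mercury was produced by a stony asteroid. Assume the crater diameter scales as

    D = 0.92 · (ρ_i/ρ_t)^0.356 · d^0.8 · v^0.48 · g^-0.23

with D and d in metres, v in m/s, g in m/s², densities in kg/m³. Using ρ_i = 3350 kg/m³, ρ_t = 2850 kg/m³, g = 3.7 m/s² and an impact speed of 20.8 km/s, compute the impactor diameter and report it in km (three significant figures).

d ≈ 2.71 km

Rearranging for d: d = [D / (0.92 · (3350/2850)^0.356 · 20800^0.48 · 3.7^-0.23)]^(1/0.8).
D = 47500 m.
(3350/2850)^0.356 = 1.059
20800^0.48 = 118.2
3.7^-0.23 = 0.7401
Denominator = 0.92 × 1.059 × 118.2 × 0.7401 = 85.23
D / 85.23 = 47500 / 85.23 = 557.3
d = 557.3^(1/0.8) = 557.3^1.25 = 2708 m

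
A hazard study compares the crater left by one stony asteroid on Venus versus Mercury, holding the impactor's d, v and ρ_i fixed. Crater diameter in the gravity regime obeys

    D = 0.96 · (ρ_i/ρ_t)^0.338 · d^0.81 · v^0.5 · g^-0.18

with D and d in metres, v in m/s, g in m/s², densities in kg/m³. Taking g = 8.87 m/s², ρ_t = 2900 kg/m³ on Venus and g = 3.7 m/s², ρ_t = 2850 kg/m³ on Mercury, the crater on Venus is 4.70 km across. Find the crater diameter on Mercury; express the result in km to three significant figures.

The impactor-only factors (d, v, ρ_i) cancel in the ratio, leaving D_Mercury/D_Venus = (g_Mercury/g_Venus)^-0.18 · (ρ_t,Venus/ρ_t,Mercury)^0.338.
(3.7/8.87)^-0.18 = 0.4171^-0.18 = 1.170
(2900/2850)^0.338 = 1.018^0.338 = 1.006
Ratio = 1.170 × 1.006 = 1.177
D_Mercury = 1.177 × 4.70 km = 5.53 km

D ≈ 5.53 km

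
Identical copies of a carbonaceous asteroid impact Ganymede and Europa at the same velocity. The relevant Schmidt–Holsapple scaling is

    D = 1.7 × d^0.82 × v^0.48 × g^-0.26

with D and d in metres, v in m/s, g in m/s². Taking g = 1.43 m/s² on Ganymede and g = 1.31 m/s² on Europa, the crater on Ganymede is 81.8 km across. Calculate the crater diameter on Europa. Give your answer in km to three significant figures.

All impactor-dependent factors cancel in the ratio, leaving D_Europa/D_Ganymede = (g_Europa/g_Ganymede)^-0.26.
(1.31/1.43)^-0.26 = 0.9161^-0.26 = 1.023
D_Europa = 1.023 × 81.8 km = 83.7 km

D ≈ 83.7 km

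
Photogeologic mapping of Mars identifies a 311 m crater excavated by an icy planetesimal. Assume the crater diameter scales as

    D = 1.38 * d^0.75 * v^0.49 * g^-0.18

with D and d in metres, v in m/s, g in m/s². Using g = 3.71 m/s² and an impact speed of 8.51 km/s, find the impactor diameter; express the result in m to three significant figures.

d ≈ 5.08 m

Rearranging for d: d = [D / (1.38 · 8510^0.49 · 3.71^-0.18)]^(1/0.75).
8510^0.49 = 84.27
3.71^-0.18 = 0.7898
Denominator = 1.38 × 84.27 × 0.7898 = 91.85
D / 91.85 = 311 / 91.85 = 3.386
d = 3.386^(1/0.75) = 3.386^1.3333 = 5.084 m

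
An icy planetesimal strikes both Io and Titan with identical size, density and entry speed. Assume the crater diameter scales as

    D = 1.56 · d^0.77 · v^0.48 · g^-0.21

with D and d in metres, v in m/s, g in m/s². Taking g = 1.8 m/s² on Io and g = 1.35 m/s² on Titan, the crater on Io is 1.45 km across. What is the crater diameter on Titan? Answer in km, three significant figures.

D ≈ 1.54 km

All impactor-dependent factors cancel in the ratio, leaving D_Titan/D_Io = (g_Titan/g_Io)^-0.21.
(1.35/1.8)^-0.21 = 0.7500^-0.21 = 1.062
D_Titan = 1.062 × 1.45 km = 1.54 km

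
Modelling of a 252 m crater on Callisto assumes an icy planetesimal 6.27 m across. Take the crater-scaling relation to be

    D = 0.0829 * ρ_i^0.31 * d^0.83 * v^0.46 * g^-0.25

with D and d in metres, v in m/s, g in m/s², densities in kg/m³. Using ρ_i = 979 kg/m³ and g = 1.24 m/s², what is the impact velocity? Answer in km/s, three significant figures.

v ≈ 14.7 km/s

Rearranging for v: v = [D / (0.0829 · 979^0.31 · 6.27^0.83 · 1.24^-0.25)]^(1/0.46).
979^0.31 = 8.456
6.27^0.83 = 4.589
1.24^-0.25 = 0.9476
Denominator = 0.0829 × 8.456 × 4.589 × 0.9476 = 3.048
D / 3.048 = 252 / 3.048 = 82.68
v = 82.68^(1/0.46) = 82.68^2.1739 = 14731 m/s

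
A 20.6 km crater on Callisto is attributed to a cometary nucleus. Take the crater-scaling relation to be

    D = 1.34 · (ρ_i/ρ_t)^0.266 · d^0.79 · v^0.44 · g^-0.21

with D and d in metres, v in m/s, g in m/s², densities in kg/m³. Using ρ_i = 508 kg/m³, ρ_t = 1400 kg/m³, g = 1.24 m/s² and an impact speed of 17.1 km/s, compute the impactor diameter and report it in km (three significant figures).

d ≈ 1.30 km

Rearranging for d: d = [D / (1.34 · (508/1400)^0.266 · 17100^0.44 · 1.24^-0.21)]^(1/0.79).
D = 20600 m.
(508/1400)^0.266 = 0.7636
17100^0.44 = 72.86
1.24^-0.21 = 0.9558
Denominator = 1.34 × 0.7636 × 72.86 × 0.9558 = 71.26
D / 71.26 = 20600 / 71.26 = 289.1
d = 289.1^(1/0.79) = 289.1^1.2658 = 1304 m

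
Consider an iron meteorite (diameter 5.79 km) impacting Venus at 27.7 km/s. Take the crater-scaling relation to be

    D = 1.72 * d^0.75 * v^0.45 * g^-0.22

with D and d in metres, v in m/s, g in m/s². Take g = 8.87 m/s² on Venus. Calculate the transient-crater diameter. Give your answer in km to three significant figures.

D ≈ 70.5 km

In SI units: d = 5790 m, v = 27700 m/s.
d^0.75 = 5790^0.75 = 663.8
v^0.45 = 27700^0.45 = 99.80
g^-0.22 = 8.87^-0.22 = 0.6187
D = 1.72 × 663.8 × 99.80 × 0.6187 = 70498 m
   = 70.50 km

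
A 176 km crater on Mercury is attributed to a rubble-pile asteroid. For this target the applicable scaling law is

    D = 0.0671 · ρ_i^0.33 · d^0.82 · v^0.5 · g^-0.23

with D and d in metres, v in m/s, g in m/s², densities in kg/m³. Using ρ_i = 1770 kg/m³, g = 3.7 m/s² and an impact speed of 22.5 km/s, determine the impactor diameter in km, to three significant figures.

d ≈ 10.6 km

Rearranging for d: d = [D / (0.0671 · 1770^0.33 · 22500^0.5 · 3.7^-0.23)]^(1/0.82).
D = 176000 m.
1770^0.33 = 11.80
22500^0.5 = 150.0
3.7^-0.23 = 0.7401
Denominator = 0.0671 × 11.80 × 150.0 × 0.7401 = 87.90
D / 87.90 = 176000 / 87.90 = 2002
d = 2002^(1/0.82) = 2002^1.2195 = 10620 m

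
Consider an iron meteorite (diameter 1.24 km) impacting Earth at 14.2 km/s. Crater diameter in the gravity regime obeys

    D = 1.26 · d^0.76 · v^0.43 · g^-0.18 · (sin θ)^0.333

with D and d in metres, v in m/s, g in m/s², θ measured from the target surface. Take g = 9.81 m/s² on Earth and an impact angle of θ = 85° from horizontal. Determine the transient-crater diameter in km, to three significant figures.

D ≈ 11.4 km

In SI units: d = 1240 m, v = 14200 m/s.
d^0.76 = 1240^0.76 = 224.4
v^0.43 = 14200^0.43 = 61.02
g^-0.18 = 9.81^-0.18 = 0.6630
(sin 85°)^0.333 = 0.9962^0.333 = 0.9987
D = 1.26 × 224.4 × 61.02 × 0.6630 × 0.9987 = 11424 m
   = 11.42 km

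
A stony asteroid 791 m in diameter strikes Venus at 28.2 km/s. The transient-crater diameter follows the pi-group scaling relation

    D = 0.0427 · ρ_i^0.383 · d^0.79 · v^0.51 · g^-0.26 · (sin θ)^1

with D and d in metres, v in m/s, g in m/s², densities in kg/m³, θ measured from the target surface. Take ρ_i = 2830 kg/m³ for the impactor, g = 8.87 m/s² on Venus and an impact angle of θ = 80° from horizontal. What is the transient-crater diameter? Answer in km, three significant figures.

In SI units: v = 28200 m/s.
ρ_i^0.383 = 2830^0.383 = 20.99
d^0.79 = 791^0.79 = 194.8
v^0.51 = 28200^0.51 = 186.0
g^-0.26 = 8.87^-0.26 = 0.5669
(sin 80°)^1 = 0.9848^1 = 0.9848
D = 0.0427 × 20.99 × 194.8 × 186.0 × 0.5669 × 0.9848 = 18130 m
   = 18.13 km

D ≈ 18.1 km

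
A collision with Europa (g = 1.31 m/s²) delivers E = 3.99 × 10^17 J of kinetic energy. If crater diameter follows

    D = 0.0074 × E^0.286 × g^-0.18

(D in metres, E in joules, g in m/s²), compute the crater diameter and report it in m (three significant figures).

E^0.286 = (3.99 × 10^17)^0.286 = 1.081 × 10^5
g^-0.18 = 1.31^-0.18 = 0.9526
D = 0.0074 × 1.081 × 10^5 × 0.9526 = 762.0 m

D ≈ 762 m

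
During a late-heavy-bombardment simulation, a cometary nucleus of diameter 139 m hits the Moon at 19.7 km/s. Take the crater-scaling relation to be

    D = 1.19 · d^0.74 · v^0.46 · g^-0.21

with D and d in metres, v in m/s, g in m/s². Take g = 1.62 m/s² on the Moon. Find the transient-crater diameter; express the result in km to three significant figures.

In SI units: v = 19700 m/s.
d^0.74 = 139^0.74 = 38.53
v^0.46 = 19700^0.46 = 94.50
g^-0.21 = 1.62^-0.21 = 0.9037
D = 1.19 × 38.53 × 94.50 × 0.9037 = 3916 m
   = 3.916 km

D ≈ 3.92 km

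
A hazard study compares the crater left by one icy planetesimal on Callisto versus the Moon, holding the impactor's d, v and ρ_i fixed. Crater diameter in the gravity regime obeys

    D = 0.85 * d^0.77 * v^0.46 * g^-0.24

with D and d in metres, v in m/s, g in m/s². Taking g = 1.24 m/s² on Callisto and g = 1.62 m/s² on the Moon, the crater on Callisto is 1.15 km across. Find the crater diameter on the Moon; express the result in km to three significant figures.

All impactor-dependent factors cancel in the ratio, leaving D_Moon/D_Callisto = (g_Moon/g_Callisto)^-0.24.
(1.62/1.24)^-0.24 = 1.306^-0.24 = 0.9379
D_Moon = 0.9379 × 1.15 km = 1.08 km

D ≈ 1.08 km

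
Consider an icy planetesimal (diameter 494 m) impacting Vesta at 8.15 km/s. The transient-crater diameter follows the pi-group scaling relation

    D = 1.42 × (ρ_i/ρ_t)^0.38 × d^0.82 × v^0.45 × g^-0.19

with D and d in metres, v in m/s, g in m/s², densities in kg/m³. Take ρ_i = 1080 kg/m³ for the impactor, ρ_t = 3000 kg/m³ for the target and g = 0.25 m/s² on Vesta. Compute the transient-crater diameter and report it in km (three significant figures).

In SI units: v = 8150 m/s.
(ρ_i/ρ_t)^0.38 = (1080/3000)^0.38 = 0.6783
d^0.82 = 494^0.82 = 161.8
v^0.45 = 8150^0.45 = 57.55
g^-0.19 = 0.25^-0.19 = 1.301
D = 1.42 × 0.6783 × 161.8 × 57.55 × 1.301 = 11668 m
   = 11.67 km

D ≈ 11.7 km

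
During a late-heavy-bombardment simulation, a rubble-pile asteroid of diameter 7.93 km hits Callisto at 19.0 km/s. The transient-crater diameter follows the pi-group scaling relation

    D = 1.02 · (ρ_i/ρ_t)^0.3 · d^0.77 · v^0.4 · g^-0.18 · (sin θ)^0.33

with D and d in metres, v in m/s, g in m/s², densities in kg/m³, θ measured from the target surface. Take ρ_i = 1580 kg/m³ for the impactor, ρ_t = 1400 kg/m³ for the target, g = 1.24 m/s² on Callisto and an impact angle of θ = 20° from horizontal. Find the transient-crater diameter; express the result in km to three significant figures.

D ≈ 37.0 km

In SI units: d = 7930 m, v = 19000 m/s.
(ρ_i/ρ_t)^0.3 = (1580/1400)^0.3 = 1.037
d^0.77 = 7930^0.77 = 1006
v^0.4 = 19000^0.4 = 51.46
g^-0.18 = 1.24^-0.18 = 0.9620
(sin 20°)^0.33 = 0.3420^0.33 = 0.7018
D = 1.02 × 1.037 × 1006 × 51.46 × 0.9620 × 0.7018 = 36969 m
   = 36.97 km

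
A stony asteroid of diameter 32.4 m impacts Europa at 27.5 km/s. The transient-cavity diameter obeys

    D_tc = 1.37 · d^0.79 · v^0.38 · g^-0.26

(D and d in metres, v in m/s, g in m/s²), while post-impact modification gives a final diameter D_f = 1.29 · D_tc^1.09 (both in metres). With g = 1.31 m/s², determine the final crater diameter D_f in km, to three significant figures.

D_f ≈ 2.32 km

v = 27500 m/s.
d^0.79 = 32.4^0.79 = 15.61
v^0.38 = 27500^0.38 = 48.63
g^-0.26 = 1.31^-0.26 = 0.9322
D_tc = 1.37 × 15.61 × 48.63 × 0.9322 = 969.5 m
D_f = 1.29 × (969.5)^1.09 = 2322 m
     = 2.322 km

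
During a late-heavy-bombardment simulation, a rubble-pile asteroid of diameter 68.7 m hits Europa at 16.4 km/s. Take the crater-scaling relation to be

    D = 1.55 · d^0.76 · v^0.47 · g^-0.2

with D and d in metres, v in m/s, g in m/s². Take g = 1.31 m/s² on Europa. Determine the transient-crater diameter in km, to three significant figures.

D ≈ 3.50 km

In SI units: v = 16400 m/s.
d^0.76 = 68.7^0.76 = 24.89
v^0.47 = 16400^0.47 = 95.71
g^-0.2 = 1.31^-0.2 = 0.9474
D = 1.55 × 24.89 × 95.71 × 0.9474 = 3498 m
   = 3.498 km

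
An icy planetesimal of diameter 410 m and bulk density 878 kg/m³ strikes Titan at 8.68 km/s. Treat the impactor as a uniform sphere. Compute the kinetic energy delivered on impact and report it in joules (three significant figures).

v = 8680 m/s.
Mass m = (π/6) ρ d³ = (π/6) × 878 × (410)³ = 3.168 × 10^10 kg
E = ½ m v² = 0.5 × 3.168 × 10^10 × (8680)² = 1.193 × 10^18 J

E ≈ 1.19 × 10^18 J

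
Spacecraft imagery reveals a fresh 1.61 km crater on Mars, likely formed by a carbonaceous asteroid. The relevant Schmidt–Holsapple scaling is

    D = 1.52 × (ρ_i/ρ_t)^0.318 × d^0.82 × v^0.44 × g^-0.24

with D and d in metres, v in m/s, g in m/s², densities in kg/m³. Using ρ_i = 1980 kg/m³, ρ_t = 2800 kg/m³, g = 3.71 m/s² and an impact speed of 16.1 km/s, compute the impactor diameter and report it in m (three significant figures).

d ≈ 45.4 m

Rearranging for d: d = [D / (1.52 · (1980/2800)^0.318 · 16100^0.44 · 3.71^-0.24)]^(1/0.82).
D = 1610 m.
(1980/2800)^0.318 = 0.8957
16100^0.44 = 70.96
3.71^-0.24 = 0.7300
Denominator = 1.52 × 0.8957 × 70.96 × 0.7300 = 70.52
D / 70.52 = 1610 / 70.52 = 22.83
d = 22.83^(1/0.82) = 22.83^1.2195 = 45.36 m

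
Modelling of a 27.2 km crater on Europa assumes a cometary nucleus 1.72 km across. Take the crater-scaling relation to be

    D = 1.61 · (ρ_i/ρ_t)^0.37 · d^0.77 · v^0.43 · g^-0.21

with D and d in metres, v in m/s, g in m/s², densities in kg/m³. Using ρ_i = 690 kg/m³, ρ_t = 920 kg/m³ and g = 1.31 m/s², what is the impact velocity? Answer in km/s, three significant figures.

Rearranging for v: v = [D / (1.61 · (690/920)^0.37 · 1720^0.77 · 1.31^-0.21)]^(1/0.43).
D = 27200 m.
(690/920)^0.37 = 0.8990
1720^0.77 = 310.0
1.31^-0.21 = 0.9449
Denominator = 1.61 × 0.8990 × 310.0 × 0.9449 = 424.0
D / 424.0 = 27200 / 424.0 = 64.15
v = 64.15^(1/0.43) = 64.15^2.3256 = 15952 m/s

v ≈ 16.0 km/s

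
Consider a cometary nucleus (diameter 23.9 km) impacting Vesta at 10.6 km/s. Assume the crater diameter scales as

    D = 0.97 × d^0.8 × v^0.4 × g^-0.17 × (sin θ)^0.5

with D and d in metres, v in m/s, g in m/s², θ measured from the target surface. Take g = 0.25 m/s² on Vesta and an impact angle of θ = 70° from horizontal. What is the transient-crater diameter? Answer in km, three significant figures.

In SI units: d = 23900 m, v = 10600 m/s.
d^0.8 = 23900^0.8 = 3182
v^0.4 = 10600^0.4 = 40.75
g^-0.17 = 0.25^-0.17 = 1.266
(sin 70°)^0.5 = 0.9397^0.5 = 0.9694
D = 0.97 × 3182 × 40.75 × 1.266 × 0.9694 = 1.544 × 10^5 m
   = 154.4 km

D ≈ 154 km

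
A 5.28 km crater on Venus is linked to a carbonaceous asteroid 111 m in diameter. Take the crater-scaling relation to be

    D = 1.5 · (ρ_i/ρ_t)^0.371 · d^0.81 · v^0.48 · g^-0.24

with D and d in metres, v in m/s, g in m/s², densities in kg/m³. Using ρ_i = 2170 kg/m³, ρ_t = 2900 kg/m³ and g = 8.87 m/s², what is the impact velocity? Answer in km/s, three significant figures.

Rearranging for v: v = [D / (1.5 · (2170/2900)^0.371 · 111^0.81 · 8.87^-0.24)]^(1/0.48).
D = 5280 m.
(2170/2900)^0.371 = 0.8980
111^0.81 = 45.36
8.87^-0.24 = 0.5922
Denominator = 1.5 × 0.8980 × 45.36 × 0.5922 = 36.18
D / 36.18 = 5280 / 36.18 = 145.9
v = 145.9^(1/0.48) = 145.9^2.0833 = 32239 m/s

v ≈ 32.2 km/s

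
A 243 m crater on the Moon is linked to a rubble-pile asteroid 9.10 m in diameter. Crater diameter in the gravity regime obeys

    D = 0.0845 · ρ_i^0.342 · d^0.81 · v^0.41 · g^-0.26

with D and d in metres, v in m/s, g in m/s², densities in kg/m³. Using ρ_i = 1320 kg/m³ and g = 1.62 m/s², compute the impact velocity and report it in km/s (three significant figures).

Rearranging for v: v = [D / (0.0845 · 1320^0.342 · 9.1^0.81 · 1.62^-0.26)]^(1/0.41).
1320^0.342 = 11.67
9.1^0.81 = 5.982
1.62^-0.26 = 0.8821
Denominator = 0.0845 × 11.67 × 5.982 × 0.8821 = 5.203
D / 5.203 = 243 / 5.203 = 46.70
v = 46.70^(1/0.41) = 46.70^2.439 = 11789 m/s

v ≈ 11.8 km/s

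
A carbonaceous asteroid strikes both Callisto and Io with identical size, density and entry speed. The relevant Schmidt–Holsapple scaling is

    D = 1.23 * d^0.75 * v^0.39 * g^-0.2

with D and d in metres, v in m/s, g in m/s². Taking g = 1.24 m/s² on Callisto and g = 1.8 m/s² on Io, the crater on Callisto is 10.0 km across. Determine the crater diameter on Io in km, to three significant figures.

D ≈ 9.28 km

All impactor-dependent factors cancel in the ratio, leaving D_Io/D_Callisto = (g_Io/g_Callisto)^-0.2.
(1.8/1.24)^-0.2 = 1.452^-0.2 = 0.9281
D_Io = 0.9281 × 10.0 km = 9.28 km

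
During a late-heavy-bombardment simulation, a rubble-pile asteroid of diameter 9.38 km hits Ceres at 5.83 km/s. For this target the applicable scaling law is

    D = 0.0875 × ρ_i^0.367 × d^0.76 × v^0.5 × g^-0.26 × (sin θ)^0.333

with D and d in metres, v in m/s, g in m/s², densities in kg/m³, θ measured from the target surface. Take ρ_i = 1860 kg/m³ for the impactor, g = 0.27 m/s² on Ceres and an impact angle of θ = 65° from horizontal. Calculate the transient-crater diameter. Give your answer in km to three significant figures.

D ≈ 150 km

In SI units: d = 9380 m, v = 5830 m/s.
ρ_i^0.367 = 1860^0.367 = 15.85
d^0.76 = 9380^0.76 = 1044
v^0.5 = 5830^0.5 = 76.35
g^-0.26 = 0.27^-0.26 = 1.406
(sin 65°)^0.333 = 0.9063^0.333 = 0.9678
D = 0.0875 × 15.85 × 1044 × 76.35 × 1.406 × 0.9678 = 1.504 × 10^5 m
   = 150.4 km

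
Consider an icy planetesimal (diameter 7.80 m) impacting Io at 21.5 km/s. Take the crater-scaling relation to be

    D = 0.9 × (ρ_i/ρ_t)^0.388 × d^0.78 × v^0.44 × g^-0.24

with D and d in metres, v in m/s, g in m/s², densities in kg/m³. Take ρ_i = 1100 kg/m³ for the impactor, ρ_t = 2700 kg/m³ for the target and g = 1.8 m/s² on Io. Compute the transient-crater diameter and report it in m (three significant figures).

D ≈ 221 m

In SI units: v = 21500 m/s.
(ρ_i/ρ_t)^0.388 = (1100/2700)^0.388 = 0.7058
d^0.78 = 7.8^0.78 = 4.964
v^0.44 = 21500^0.44 = 80.59
g^-0.24 = 1.8^-0.24 = 0.8684
D = 0.9 × 0.7058 × 4.964 × 80.59 × 0.8684 = 220.7 m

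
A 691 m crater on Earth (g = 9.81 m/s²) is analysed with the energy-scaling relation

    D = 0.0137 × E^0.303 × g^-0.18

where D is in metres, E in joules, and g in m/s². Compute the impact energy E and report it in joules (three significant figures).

Rearranging: E = [D / (0.0137 · g^-0.18)]^(1/0.303).
g^-0.18 = 9.81^-0.18 = 0.6630
D / (0.0137 × 0.6630) = 691 / (9.083 × 10^-3) = 7.608 × 10^4
E = (7.608 × 10^4)^3.3003 = 1.287 × 10^16 J

E ≈ 1.29 × 10^16 J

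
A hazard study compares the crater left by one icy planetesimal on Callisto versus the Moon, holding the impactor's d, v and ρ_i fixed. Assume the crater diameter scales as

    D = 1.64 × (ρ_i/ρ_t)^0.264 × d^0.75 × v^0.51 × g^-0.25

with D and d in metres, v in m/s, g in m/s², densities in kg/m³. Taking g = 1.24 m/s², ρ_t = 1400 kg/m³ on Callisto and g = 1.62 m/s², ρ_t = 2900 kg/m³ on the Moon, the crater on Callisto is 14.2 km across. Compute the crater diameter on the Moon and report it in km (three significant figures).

The impactor-only factors (d, v, ρ_i) cancel in the ratio, leaving D_Moon/D_Callisto = (g_Moon/g_Callisto)^-0.25 · (ρ_t,Callisto/ρ_t,Moon)^0.264.
(1.62/1.24)^-0.25 = 1.306^-0.25 = 0.9354
(1400/2900)^0.264 = 0.4828^0.264 = 0.8251
Ratio = 0.9354 × 0.8251 = 0.7718
D_Moon = 0.7718 × 14.2 km = 11.0 km

D ≈ 11.0 km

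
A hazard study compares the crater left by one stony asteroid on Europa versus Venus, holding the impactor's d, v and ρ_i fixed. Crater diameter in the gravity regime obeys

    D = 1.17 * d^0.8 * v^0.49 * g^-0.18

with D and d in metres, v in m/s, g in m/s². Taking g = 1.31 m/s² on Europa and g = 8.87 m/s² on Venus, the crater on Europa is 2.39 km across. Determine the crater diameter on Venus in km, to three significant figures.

All impactor-dependent factors cancel in the ratio, leaving D_Venus/D_Europa = (g_Venus/g_Europa)^-0.18.
(8.87/1.31)^-0.18 = 6.771^-0.18 = 0.7087
D_Venus = 0.7087 × 2.39 km = 1.69 km

D ≈ 1.69 km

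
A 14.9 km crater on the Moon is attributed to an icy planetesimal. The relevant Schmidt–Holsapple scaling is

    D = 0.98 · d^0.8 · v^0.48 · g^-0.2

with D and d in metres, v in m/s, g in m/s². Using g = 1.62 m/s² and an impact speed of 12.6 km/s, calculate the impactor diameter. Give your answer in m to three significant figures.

Rearranging for d: d = [D / (0.98 · 12600^0.48 · 1.62^-0.2)]^(1/0.8).
D = 14900 m.
12600^0.48 = 92.93
1.62^-0.2 = 0.9080
Denominator = 0.98 × 92.93 × 0.9080 = 82.69
D / 82.69 = 14900 / 82.69 = 180.2
d = 180.2^(1/0.8) = 180.2^1.25 = 660.2 m

d ≈ 660 m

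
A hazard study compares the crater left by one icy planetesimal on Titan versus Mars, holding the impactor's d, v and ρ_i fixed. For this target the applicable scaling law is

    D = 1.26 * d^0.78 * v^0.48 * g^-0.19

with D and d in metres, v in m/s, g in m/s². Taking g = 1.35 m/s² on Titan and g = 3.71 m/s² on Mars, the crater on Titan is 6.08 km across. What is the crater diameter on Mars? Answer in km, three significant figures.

D ≈ 5.02 km

All impactor-dependent factors cancel in the ratio, leaving D_Mars/D_Titan = (g_Mars/g_Titan)^-0.19.
(3.71/1.35)^-0.19 = 2.748^-0.19 = 0.8253
D_Mars = 0.8253 × 6.08 km = 5.02 km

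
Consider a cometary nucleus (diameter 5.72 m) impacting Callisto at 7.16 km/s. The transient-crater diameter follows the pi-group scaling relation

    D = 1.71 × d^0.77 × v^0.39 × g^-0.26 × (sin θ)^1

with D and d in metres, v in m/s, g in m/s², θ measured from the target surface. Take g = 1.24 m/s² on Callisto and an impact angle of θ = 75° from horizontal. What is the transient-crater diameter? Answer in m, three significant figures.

In SI units: v = 7160 m/s.
d^0.77 = 5.72^0.77 = 3.830
v^0.39 = 7160^0.39 = 31.87
g^-0.26 = 1.24^-0.26 = 0.9456
(sin 75°)^1 = 0.9659^1 = 0.9659
D = 1.71 × 3.830 × 31.87 × 0.9456 × 0.9659 = 190.6 m

D ≈ 191 m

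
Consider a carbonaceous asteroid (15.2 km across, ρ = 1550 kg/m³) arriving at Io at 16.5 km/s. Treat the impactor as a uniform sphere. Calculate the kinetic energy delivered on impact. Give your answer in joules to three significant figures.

E ≈ 3.88 × 10^23 J

d = 15200 m; v = 16500 m/s.
Mass m = (π/6) ρ d³ = (π/6) × 1550 × (15200)³ = 2.850 × 10^15 kg
E = ½ m v² = 0.5 × 2.850 × 10^15 × (16500)² = 3.880 × 10^23 J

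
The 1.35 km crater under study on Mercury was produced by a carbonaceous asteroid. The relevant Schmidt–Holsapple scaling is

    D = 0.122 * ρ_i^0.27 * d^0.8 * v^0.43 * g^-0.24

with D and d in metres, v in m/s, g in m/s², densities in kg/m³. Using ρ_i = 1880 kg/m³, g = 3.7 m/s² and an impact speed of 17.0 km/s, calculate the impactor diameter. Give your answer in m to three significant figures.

Rearranging for d: d = [D / (0.122 · 1880^0.27 · 17000^0.43 · 3.7^-0.24)]^(1/0.8).
D = 1350 m.
1880^0.27 = 7.656
17000^0.43 = 65.93
3.7^-0.24 = 0.7305
Denominator = 0.122 × 7.656 × 65.93 × 0.7305 = 44.98
D / 44.98 = 1350 / 44.98 = 30.01
d = 30.01^(1/0.8) = 30.01^1.25 = 70.24 m

d ≈ 70.2 m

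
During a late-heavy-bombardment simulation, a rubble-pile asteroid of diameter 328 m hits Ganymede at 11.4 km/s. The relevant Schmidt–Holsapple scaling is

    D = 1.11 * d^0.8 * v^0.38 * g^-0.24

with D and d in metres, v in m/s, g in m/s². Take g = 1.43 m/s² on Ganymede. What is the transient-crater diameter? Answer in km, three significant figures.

In SI units: v = 11400 m/s.
d^0.8 = 328^0.8 = 103.0
v^0.38 = 11400^0.38 = 34.80
g^-0.24 = 1.43^-0.24 = 0.9177
D = 1.11 × 103.0 × 34.80 × 0.9177 = 3651 m
   = 3.651 km

D ≈ 3.65 km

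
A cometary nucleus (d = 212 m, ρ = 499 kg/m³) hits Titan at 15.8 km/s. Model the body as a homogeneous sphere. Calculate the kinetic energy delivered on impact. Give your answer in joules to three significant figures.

E ≈ 3.11 × 10^17 J

v = 15800 m/s.
Mass m = (π/6) ρ d³ = (π/6) × 499 × (212)³ = 2.489 × 10^9 kg
E = ½ m v² = 0.5 × 2.489 × 10^9 × (15800)² = 3.107 × 10^17 J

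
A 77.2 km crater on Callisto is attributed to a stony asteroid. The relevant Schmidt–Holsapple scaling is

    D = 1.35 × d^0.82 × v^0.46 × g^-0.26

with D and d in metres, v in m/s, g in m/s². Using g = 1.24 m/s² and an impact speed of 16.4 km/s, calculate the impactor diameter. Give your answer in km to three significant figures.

Rearranging for d: d = [D / (1.35 · 16400^0.46 · 1.24^-0.26)]^(1/0.82).
D = 77200 m.
16400^0.46 = 86.86
1.24^-0.26 = 0.9456
Denominator = 1.35 × 86.86 × 0.9456 = 110.9
D / 110.9 = 77200 / 110.9 = 696.1
d = 696.1^(1/0.82) = 696.1^1.2195 = 2928 m

d ≈ 2.93 km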